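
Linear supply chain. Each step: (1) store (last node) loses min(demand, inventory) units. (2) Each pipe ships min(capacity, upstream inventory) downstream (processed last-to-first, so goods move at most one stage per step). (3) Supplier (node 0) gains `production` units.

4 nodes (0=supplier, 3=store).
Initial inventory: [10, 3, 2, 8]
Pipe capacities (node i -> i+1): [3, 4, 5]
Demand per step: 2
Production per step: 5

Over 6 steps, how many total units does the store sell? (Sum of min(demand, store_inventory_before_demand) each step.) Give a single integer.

Answer: 12

Derivation:
Step 1: sold=2 (running total=2) -> [12 3 3 8]
Step 2: sold=2 (running total=4) -> [14 3 3 9]
Step 3: sold=2 (running total=6) -> [16 3 3 10]
Step 4: sold=2 (running total=8) -> [18 3 3 11]
Step 5: sold=2 (running total=10) -> [20 3 3 12]
Step 6: sold=2 (running total=12) -> [22 3 3 13]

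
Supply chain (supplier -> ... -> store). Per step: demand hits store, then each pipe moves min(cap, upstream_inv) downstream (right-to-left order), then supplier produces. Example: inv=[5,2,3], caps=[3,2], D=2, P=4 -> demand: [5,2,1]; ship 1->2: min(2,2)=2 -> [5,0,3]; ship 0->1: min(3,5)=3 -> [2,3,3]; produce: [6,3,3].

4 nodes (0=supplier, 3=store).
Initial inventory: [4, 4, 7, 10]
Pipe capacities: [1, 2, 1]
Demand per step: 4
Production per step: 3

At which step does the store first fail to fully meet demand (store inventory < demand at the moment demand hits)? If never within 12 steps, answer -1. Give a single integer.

Step 1: demand=4,sold=4 ship[2->3]=1 ship[1->2]=2 ship[0->1]=1 prod=3 -> [6 3 8 7]
Step 2: demand=4,sold=4 ship[2->3]=1 ship[1->2]=2 ship[0->1]=1 prod=3 -> [8 2 9 4]
Step 3: demand=4,sold=4 ship[2->3]=1 ship[1->2]=2 ship[0->1]=1 prod=3 -> [10 1 10 1]
Step 4: demand=4,sold=1 ship[2->3]=1 ship[1->2]=1 ship[0->1]=1 prod=3 -> [12 1 10 1]
Step 5: demand=4,sold=1 ship[2->3]=1 ship[1->2]=1 ship[0->1]=1 prod=3 -> [14 1 10 1]
Step 6: demand=4,sold=1 ship[2->3]=1 ship[1->2]=1 ship[0->1]=1 prod=3 -> [16 1 10 1]
Step 7: demand=4,sold=1 ship[2->3]=1 ship[1->2]=1 ship[0->1]=1 prod=3 -> [18 1 10 1]
Step 8: demand=4,sold=1 ship[2->3]=1 ship[1->2]=1 ship[0->1]=1 prod=3 -> [20 1 10 1]
Step 9: demand=4,sold=1 ship[2->3]=1 ship[1->2]=1 ship[0->1]=1 prod=3 -> [22 1 10 1]
Step 10: demand=4,sold=1 ship[2->3]=1 ship[1->2]=1 ship[0->1]=1 prod=3 -> [24 1 10 1]
Step 11: demand=4,sold=1 ship[2->3]=1 ship[1->2]=1 ship[0->1]=1 prod=3 -> [26 1 10 1]
Step 12: demand=4,sold=1 ship[2->3]=1 ship[1->2]=1 ship[0->1]=1 prod=3 -> [28 1 10 1]
First stockout at step 4

4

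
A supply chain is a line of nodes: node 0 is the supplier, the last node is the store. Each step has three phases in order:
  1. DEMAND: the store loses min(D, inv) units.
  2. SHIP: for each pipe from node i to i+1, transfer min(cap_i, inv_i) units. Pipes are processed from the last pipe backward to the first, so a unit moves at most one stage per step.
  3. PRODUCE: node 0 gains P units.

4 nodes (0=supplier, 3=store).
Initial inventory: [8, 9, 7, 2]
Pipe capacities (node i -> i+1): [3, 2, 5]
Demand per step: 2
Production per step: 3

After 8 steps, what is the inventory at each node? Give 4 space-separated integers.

Step 1: demand=2,sold=2 ship[2->3]=5 ship[1->2]=2 ship[0->1]=3 prod=3 -> inv=[8 10 4 5]
Step 2: demand=2,sold=2 ship[2->3]=4 ship[1->2]=2 ship[0->1]=3 prod=3 -> inv=[8 11 2 7]
Step 3: demand=2,sold=2 ship[2->3]=2 ship[1->2]=2 ship[0->1]=3 prod=3 -> inv=[8 12 2 7]
Step 4: demand=2,sold=2 ship[2->3]=2 ship[1->2]=2 ship[0->1]=3 prod=3 -> inv=[8 13 2 7]
Step 5: demand=2,sold=2 ship[2->3]=2 ship[1->2]=2 ship[0->1]=3 prod=3 -> inv=[8 14 2 7]
Step 6: demand=2,sold=2 ship[2->3]=2 ship[1->2]=2 ship[0->1]=3 prod=3 -> inv=[8 15 2 7]
Step 7: demand=2,sold=2 ship[2->3]=2 ship[1->2]=2 ship[0->1]=3 prod=3 -> inv=[8 16 2 7]
Step 8: demand=2,sold=2 ship[2->3]=2 ship[1->2]=2 ship[0->1]=3 prod=3 -> inv=[8 17 2 7]

8 17 2 7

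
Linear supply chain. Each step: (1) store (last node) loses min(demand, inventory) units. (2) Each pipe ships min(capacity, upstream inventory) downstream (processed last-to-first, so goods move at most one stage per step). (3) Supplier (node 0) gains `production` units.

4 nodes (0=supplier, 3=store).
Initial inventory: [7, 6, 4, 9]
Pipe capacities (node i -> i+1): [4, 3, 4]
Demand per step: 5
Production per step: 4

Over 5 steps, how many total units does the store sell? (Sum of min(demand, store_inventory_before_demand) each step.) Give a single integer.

Step 1: sold=5 (running total=5) -> [7 7 3 8]
Step 2: sold=5 (running total=10) -> [7 8 3 6]
Step 3: sold=5 (running total=15) -> [7 9 3 4]
Step 4: sold=4 (running total=19) -> [7 10 3 3]
Step 5: sold=3 (running total=22) -> [7 11 3 3]

Answer: 22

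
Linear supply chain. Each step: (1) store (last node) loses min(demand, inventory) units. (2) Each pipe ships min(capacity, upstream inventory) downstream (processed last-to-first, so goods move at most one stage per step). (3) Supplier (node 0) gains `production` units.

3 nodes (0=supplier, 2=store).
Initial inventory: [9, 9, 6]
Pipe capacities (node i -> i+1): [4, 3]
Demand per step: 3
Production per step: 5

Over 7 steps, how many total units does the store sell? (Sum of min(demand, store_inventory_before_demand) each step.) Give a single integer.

Answer: 21

Derivation:
Step 1: sold=3 (running total=3) -> [10 10 6]
Step 2: sold=3 (running total=6) -> [11 11 6]
Step 3: sold=3 (running total=9) -> [12 12 6]
Step 4: sold=3 (running total=12) -> [13 13 6]
Step 5: sold=3 (running total=15) -> [14 14 6]
Step 6: sold=3 (running total=18) -> [15 15 6]
Step 7: sold=3 (running total=21) -> [16 16 6]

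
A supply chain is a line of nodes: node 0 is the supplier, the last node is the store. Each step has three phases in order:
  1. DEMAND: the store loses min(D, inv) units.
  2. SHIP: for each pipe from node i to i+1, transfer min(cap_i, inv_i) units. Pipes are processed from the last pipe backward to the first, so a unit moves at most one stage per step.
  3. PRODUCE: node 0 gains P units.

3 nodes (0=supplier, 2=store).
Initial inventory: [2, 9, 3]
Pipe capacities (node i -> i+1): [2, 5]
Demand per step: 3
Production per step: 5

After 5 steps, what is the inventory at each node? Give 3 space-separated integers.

Step 1: demand=3,sold=3 ship[1->2]=5 ship[0->1]=2 prod=5 -> inv=[5 6 5]
Step 2: demand=3,sold=3 ship[1->2]=5 ship[0->1]=2 prod=5 -> inv=[8 3 7]
Step 3: demand=3,sold=3 ship[1->2]=3 ship[0->1]=2 prod=5 -> inv=[11 2 7]
Step 4: demand=3,sold=3 ship[1->2]=2 ship[0->1]=2 prod=5 -> inv=[14 2 6]
Step 5: demand=3,sold=3 ship[1->2]=2 ship[0->1]=2 prod=5 -> inv=[17 2 5]

17 2 5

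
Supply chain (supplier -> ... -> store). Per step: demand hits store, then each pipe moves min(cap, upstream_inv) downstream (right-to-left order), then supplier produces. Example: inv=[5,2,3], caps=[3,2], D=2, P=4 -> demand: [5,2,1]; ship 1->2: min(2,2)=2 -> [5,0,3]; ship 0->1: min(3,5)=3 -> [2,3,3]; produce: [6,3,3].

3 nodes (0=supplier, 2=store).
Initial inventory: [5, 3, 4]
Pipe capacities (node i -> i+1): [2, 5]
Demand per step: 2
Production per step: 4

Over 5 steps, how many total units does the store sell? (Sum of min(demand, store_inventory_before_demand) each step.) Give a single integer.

Answer: 10

Derivation:
Step 1: sold=2 (running total=2) -> [7 2 5]
Step 2: sold=2 (running total=4) -> [9 2 5]
Step 3: sold=2 (running total=6) -> [11 2 5]
Step 4: sold=2 (running total=8) -> [13 2 5]
Step 5: sold=2 (running total=10) -> [15 2 5]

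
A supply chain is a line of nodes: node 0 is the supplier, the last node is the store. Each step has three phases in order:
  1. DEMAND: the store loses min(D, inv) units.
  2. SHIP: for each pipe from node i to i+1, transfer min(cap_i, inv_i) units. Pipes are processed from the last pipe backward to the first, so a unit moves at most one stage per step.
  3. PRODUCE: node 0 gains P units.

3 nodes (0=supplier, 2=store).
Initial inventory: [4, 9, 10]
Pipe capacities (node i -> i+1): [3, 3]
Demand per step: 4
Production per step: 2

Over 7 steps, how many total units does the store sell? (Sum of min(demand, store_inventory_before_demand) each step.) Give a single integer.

Step 1: sold=4 (running total=4) -> [3 9 9]
Step 2: sold=4 (running total=8) -> [2 9 8]
Step 3: sold=4 (running total=12) -> [2 8 7]
Step 4: sold=4 (running total=16) -> [2 7 6]
Step 5: sold=4 (running total=20) -> [2 6 5]
Step 6: sold=4 (running total=24) -> [2 5 4]
Step 7: sold=4 (running total=28) -> [2 4 3]

Answer: 28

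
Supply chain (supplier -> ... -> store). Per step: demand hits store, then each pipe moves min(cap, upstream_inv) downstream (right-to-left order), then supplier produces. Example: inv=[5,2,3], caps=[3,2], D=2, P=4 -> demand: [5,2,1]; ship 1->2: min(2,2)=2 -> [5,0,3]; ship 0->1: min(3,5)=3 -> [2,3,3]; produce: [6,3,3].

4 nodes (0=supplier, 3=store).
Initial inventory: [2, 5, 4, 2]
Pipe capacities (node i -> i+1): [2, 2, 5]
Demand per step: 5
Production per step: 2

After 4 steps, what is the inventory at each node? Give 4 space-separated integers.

Step 1: demand=5,sold=2 ship[2->3]=4 ship[1->2]=2 ship[0->1]=2 prod=2 -> inv=[2 5 2 4]
Step 2: demand=5,sold=4 ship[2->3]=2 ship[1->2]=2 ship[0->1]=2 prod=2 -> inv=[2 5 2 2]
Step 3: demand=5,sold=2 ship[2->3]=2 ship[1->2]=2 ship[0->1]=2 prod=2 -> inv=[2 5 2 2]
Step 4: demand=5,sold=2 ship[2->3]=2 ship[1->2]=2 ship[0->1]=2 prod=2 -> inv=[2 5 2 2]

2 5 2 2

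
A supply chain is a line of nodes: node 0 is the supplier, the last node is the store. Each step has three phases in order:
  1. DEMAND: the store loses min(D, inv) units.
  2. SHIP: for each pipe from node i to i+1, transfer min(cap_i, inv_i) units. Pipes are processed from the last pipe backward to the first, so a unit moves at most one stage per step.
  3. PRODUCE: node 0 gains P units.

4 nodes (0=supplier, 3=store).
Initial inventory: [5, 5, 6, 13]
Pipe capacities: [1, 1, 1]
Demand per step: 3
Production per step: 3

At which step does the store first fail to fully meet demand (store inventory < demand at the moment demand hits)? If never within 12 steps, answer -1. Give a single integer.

Step 1: demand=3,sold=3 ship[2->3]=1 ship[1->2]=1 ship[0->1]=1 prod=3 -> [7 5 6 11]
Step 2: demand=3,sold=3 ship[2->3]=1 ship[1->2]=1 ship[0->1]=1 prod=3 -> [9 5 6 9]
Step 3: demand=3,sold=3 ship[2->3]=1 ship[1->2]=1 ship[0->1]=1 prod=3 -> [11 5 6 7]
Step 4: demand=3,sold=3 ship[2->3]=1 ship[1->2]=1 ship[0->1]=1 prod=3 -> [13 5 6 5]
Step 5: demand=3,sold=3 ship[2->3]=1 ship[1->2]=1 ship[0->1]=1 prod=3 -> [15 5 6 3]
Step 6: demand=3,sold=3 ship[2->3]=1 ship[1->2]=1 ship[0->1]=1 prod=3 -> [17 5 6 1]
Step 7: demand=3,sold=1 ship[2->3]=1 ship[1->2]=1 ship[0->1]=1 prod=3 -> [19 5 6 1]
Step 8: demand=3,sold=1 ship[2->3]=1 ship[1->2]=1 ship[0->1]=1 prod=3 -> [21 5 6 1]
Step 9: demand=3,sold=1 ship[2->3]=1 ship[1->2]=1 ship[0->1]=1 prod=3 -> [23 5 6 1]
Step 10: demand=3,sold=1 ship[2->3]=1 ship[1->2]=1 ship[0->1]=1 prod=3 -> [25 5 6 1]
Step 11: demand=3,sold=1 ship[2->3]=1 ship[1->2]=1 ship[0->1]=1 prod=3 -> [27 5 6 1]
Step 12: demand=3,sold=1 ship[2->3]=1 ship[1->2]=1 ship[0->1]=1 prod=3 -> [29 5 6 1]
First stockout at step 7

7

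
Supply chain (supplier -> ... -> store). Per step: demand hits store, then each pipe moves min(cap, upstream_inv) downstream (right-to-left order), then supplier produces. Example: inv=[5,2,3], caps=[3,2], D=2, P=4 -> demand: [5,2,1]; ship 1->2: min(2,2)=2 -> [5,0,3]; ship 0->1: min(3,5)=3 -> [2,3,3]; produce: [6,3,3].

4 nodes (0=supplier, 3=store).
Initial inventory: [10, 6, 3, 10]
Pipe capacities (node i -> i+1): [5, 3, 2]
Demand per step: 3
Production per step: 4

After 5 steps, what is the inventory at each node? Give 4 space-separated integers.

Step 1: demand=3,sold=3 ship[2->3]=2 ship[1->2]=3 ship[0->1]=5 prod=4 -> inv=[9 8 4 9]
Step 2: demand=3,sold=3 ship[2->3]=2 ship[1->2]=3 ship[0->1]=5 prod=4 -> inv=[8 10 5 8]
Step 3: demand=3,sold=3 ship[2->3]=2 ship[1->2]=3 ship[0->1]=5 prod=4 -> inv=[7 12 6 7]
Step 4: demand=3,sold=3 ship[2->3]=2 ship[1->2]=3 ship[0->1]=5 prod=4 -> inv=[6 14 7 6]
Step 5: demand=3,sold=3 ship[2->3]=2 ship[1->2]=3 ship[0->1]=5 prod=4 -> inv=[5 16 8 5]

5 16 8 5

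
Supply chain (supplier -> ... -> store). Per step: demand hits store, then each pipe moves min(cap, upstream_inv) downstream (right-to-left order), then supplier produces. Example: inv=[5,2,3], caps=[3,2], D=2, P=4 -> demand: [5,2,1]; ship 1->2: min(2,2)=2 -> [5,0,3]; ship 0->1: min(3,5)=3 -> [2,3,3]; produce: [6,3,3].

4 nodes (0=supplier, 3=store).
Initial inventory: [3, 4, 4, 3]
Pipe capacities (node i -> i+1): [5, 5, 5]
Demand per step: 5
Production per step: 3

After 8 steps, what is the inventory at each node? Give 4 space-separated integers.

Step 1: demand=5,sold=3 ship[2->3]=4 ship[1->2]=4 ship[0->1]=3 prod=3 -> inv=[3 3 4 4]
Step 2: demand=5,sold=4 ship[2->3]=4 ship[1->2]=3 ship[0->1]=3 prod=3 -> inv=[3 3 3 4]
Step 3: demand=5,sold=4 ship[2->3]=3 ship[1->2]=3 ship[0->1]=3 prod=3 -> inv=[3 3 3 3]
Step 4: demand=5,sold=3 ship[2->3]=3 ship[1->2]=3 ship[0->1]=3 prod=3 -> inv=[3 3 3 3]
Step 5: demand=5,sold=3 ship[2->3]=3 ship[1->2]=3 ship[0->1]=3 prod=3 -> inv=[3 3 3 3]
Step 6: demand=5,sold=3 ship[2->3]=3 ship[1->2]=3 ship[0->1]=3 prod=3 -> inv=[3 3 3 3]
Step 7: demand=5,sold=3 ship[2->3]=3 ship[1->2]=3 ship[0->1]=3 prod=3 -> inv=[3 3 3 3]
Step 8: demand=5,sold=3 ship[2->3]=3 ship[1->2]=3 ship[0->1]=3 prod=3 -> inv=[3 3 3 3]

3 3 3 3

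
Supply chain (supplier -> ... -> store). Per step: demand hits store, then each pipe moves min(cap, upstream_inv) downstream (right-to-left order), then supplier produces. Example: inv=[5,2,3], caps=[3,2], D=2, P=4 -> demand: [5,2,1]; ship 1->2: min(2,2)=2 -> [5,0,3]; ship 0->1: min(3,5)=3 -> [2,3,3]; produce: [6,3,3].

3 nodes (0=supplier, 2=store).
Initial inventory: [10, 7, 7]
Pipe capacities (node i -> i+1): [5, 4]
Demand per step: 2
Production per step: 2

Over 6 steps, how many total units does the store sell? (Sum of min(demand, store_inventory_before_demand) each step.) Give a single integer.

Answer: 12

Derivation:
Step 1: sold=2 (running total=2) -> [7 8 9]
Step 2: sold=2 (running total=4) -> [4 9 11]
Step 3: sold=2 (running total=6) -> [2 9 13]
Step 4: sold=2 (running total=8) -> [2 7 15]
Step 5: sold=2 (running total=10) -> [2 5 17]
Step 6: sold=2 (running total=12) -> [2 3 19]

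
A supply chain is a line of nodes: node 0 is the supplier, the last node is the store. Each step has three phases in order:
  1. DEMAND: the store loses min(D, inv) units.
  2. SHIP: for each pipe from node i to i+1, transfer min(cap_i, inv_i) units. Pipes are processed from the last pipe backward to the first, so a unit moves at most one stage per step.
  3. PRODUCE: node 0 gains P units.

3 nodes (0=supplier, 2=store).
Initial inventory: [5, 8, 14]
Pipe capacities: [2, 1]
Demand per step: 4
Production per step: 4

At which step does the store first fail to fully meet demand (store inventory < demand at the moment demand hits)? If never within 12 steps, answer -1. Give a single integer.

Step 1: demand=4,sold=4 ship[1->2]=1 ship[0->1]=2 prod=4 -> [7 9 11]
Step 2: demand=4,sold=4 ship[1->2]=1 ship[0->1]=2 prod=4 -> [9 10 8]
Step 3: demand=4,sold=4 ship[1->2]=1 ship[0->1]=2 prod=4 -> [11 11 5]
Step 4: demand=4,sold=4 ship[1->2]=1 ship[0->1]=2 prod=4 -> [13 12 2]
Step 5: demand=4,sold=2 ship[1->2]=1 ship[0->1]=2 prod=4 -> [15 13 1]
Step 6: demand=4,sold=1 ship[1->2]=1 ship[0->1]=2 prod=4 -> [17 14 1]
Step 7: demand=4,sold=1 ship[1->2]=1 ship[0->1]=2 prod=4 -> [19 15 1]
Step 8: demand=4,sold=1 ship[1->2]=1 ship[0->1]=2 prod=4 -> [21 16 1]
Step 9: demand=4,sold=1 ship[1->2]=1 ship[0->1]=2 prod=4 -> [23 17 1]
Step 10: demand=4,sold=1 ship[1->2]=1 ship[0->1]=2 prod=4 -> [25 18 1]
Step 11: demand=4,sold=1 ship[1->2]=1 ship[0->1]=2 prod=4 -> [27 19 1]
Step 12: demand=4,sold=1 ship[1->2]=1 ship[0->1]=2 prod=4 -> [29 20 1]
First stockout at step 5

5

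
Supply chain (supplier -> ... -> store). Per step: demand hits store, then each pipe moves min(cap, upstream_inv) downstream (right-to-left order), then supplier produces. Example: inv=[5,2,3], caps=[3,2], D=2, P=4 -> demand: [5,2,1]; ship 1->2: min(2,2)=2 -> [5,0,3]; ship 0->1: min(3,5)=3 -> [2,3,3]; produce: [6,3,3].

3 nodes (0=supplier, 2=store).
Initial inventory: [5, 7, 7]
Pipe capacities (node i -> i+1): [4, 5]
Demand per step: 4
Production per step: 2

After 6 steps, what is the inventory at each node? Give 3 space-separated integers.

Step 1: demand=4,sold=4 ship[1->2]=5 ship[0->1]=4 prod=2 -> inv=[3 6 8]
Step 2: demand=4,sold=4 ship[1->2]=5 ship[0->1]=3 prod=2 -> inv=[2 4 9]
Step 3: demand=4,sold=4 ship[1->2]=4 ship[0->1]=2 prod=2 -> inv=[2 2 9]
Step 4: demand=4,sold=4 ship[1->2]=2 ship[0->1]=2 prod=2 -> inv=[2 2 7]
Step 5: demand=4,sold=4 ship[1->2]=2 ship[0->1]=2 prod=2 -> inv=[2 2 5]
Step 6: demand=4,sold=4 ship[1->2]=2 ship[0->1]=2 prod=2 -> inv=[2 2 3]

2 2 3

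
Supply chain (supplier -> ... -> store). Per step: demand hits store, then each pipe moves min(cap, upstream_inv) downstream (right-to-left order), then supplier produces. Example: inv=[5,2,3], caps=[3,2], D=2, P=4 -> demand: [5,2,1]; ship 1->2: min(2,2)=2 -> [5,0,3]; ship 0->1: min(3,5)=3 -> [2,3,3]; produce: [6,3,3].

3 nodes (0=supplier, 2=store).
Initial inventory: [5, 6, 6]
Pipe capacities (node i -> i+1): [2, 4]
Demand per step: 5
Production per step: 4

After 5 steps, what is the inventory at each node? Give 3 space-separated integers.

Step 1: demand=5,sold=5 ship[1->2]=4 ship[0->1]=2 prod=4 -> inv=[7 4 5]
Step 2: demand=5,sold=5 ship[1->2]=4 ship[0->1]=2 prod=4 -> inv=[9 2 4]
Step 3: demand=5,sold=4 ship[1->2]=2 ship[0->1]=2 prod=4 -> inv=[11 2 2]
Step 4: demand=5,sold=2 ship[1->2]=2 ship[0->1]=2 prod=4 -> inv=[13 2 2]
Step 5: demand=5,sold=2 ship[1->2]=2 ship[0->1]=2 prod=4 -> inv=[15 2 2]

15 2 2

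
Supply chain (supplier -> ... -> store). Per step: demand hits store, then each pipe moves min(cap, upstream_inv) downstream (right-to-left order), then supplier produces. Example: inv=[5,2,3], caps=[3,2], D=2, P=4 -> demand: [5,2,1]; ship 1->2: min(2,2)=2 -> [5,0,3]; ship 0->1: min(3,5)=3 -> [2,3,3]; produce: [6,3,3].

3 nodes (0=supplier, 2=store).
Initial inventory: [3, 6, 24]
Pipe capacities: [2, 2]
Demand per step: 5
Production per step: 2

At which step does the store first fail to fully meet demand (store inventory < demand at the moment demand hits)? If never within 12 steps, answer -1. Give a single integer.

Step 1: demand=5,sold=5 ship[1->2]=2 ship[0->1]=2 prod=2 -> [3 6 21]
Step 2: demand=5,sold=5 ship[1->2]=2 ship[0->1]=2 prod=2 -> [3 6 18]
Step 3: demand=5,sold=5 ship[1->2]=2 ship[0->1]=2 prod=2 -> [3 6 15]
Step 4: demand=5,sold=5 ship[1->2]=2 ship[0->1]=2 prod=2 -> [3 6 12]
Step 5: demand=5,sold=5 ship[1->2]=2 ship[0->1]=2 prod=2 -> [3 6 9]
Step 6: demand=5,sold=5 ship[1->2]=2 ship[0->1]=2 prod=2 -> [3 6 6]
Step 7: demand=5,sold=5 ship[1->2]=2 ship[0->1]=2 prod=2 -> [3 6 3]
Step 8: demand=5,sold=3 ship[1->2]=2 ship[0->1]=2 prod=2 -> [3 6 2]
Step 9: demand=5,sold=2 ship[1->2]=2 ship[0->1]=2 prod=2 -> [3 6 2]
Step 10: demand=5,sold=2 ship[1->2]=2 ship[0->1]=2 prod=2 -> [3 6 2]
Step 11: demand=5,sold=2 ship[1->2]=2 ship[0->1]=2 prod=2 -> [3 6 2]
Step 12: demand=5,sold=2 ship[1->2]=2 ship[0->1]=2 prod=2 -> [3 6 2]
First stockout at step 8

8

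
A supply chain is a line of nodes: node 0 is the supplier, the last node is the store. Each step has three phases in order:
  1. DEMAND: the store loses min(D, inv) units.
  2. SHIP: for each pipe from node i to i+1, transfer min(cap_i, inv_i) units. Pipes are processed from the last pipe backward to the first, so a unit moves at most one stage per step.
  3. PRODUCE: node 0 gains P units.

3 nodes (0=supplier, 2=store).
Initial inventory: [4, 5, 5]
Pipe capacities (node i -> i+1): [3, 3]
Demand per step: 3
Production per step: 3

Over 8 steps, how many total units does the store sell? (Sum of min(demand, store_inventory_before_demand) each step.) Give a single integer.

Answer: 24

Derivation:
Step 1: sold=3 (running total=3) -> [4 5 5]
Step 2: sold=3 (running total=6) -> [4 5 5]
Step 3: sold=3 (running total=9) -> [4 5 5]
Step 4: sold=3 (running total=12) -> [4 5 5]
Step 5: sold=3 (running total=15) -> [4 5 5]
Step 6: sold=3 (running total=18) -> [4 5 5]
Step 7: sold=3 (running total=21) -> [4 5 5]
Step 8: sold=3 (running total=24) -> [4 5 5]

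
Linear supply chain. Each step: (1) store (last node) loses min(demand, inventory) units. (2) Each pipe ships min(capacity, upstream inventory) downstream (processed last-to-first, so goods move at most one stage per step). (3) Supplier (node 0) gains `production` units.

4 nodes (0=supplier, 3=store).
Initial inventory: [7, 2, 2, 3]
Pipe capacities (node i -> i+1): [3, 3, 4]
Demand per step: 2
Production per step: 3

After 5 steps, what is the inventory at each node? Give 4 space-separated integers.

Step 1: demand=2,sold=2 ship[2->3]=2 ship[1->2]=2 ship[0->1]=3 prod=3 -> inv=[7 3 2 3]
Step 2: demand=2,sold=2 ship[2->3]=2 ship[1->2]=3 ship[0->1]=3 prod=3 -> inv=[7 3 3 3]
Step 3: demand=2,sold=2 ship[2->3]=3 ship[1->2]=3 ship[0->1]=3 prod=3 -> inv=[7 3 3 4]
Step 4: demand=2,sold=2 ship[2->3]=3 ship[1->2]=3 ship[0->1]=3 prod=3 -> inv=[7 3 3 5]
Step 5: demand=2,sold=2 ship[2->3]=3 ship[1->2]=3 ship[0->1]=3 prod=3 -> inv=[7 3 3 6]

7 3 3 6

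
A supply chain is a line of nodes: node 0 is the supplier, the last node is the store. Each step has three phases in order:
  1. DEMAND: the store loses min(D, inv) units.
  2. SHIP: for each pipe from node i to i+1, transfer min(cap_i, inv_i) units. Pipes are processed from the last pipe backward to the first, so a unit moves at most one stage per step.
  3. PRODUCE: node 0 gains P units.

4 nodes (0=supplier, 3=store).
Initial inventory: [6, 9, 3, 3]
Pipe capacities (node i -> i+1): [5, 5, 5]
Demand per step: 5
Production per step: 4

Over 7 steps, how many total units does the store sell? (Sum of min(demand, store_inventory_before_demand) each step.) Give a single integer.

Step 1: sold=3 (running total=3) -> [5 9 5 3]
Step 2: sold=3 (running total=6) -> [4 9 5 5]
Step 3: sold=5 (running total=11) -> [4 8 5 5]
Step 4: sold=5 (running total=16) -> [4 7 5 5]
Step 5: sold=5 (running total=21) -> [4 6 5 5]
Step 6: sold=5 (running total=26) -> [4 5 5 5]
Step 7: sold=5 (running total=31) -> [4 4 5 5]

Answer: 31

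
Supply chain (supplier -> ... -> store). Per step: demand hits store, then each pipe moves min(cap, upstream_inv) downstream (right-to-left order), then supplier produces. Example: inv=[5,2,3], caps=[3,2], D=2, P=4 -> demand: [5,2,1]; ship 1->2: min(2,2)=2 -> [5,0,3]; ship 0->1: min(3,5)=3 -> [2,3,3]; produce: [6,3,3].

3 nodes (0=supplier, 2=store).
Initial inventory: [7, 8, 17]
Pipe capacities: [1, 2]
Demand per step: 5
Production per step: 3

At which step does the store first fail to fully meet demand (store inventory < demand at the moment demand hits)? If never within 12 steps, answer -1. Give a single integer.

Step 1: demand=5,sold=5 ship[1->2]=2 ship[0->1]=1 prod=3 -> [9 7 14]
Step 2: demand=5,sold=5 ship[1->2]=2 ship[0->1]=1 prod=3 -> [11 6 11]
Step 3: demand=5,sold=5 ship[1->2]=2 ship[0->1]=1 prod=3 -> [13 5 8]
Step 4: demand=5,sold=5 ship[1->2]=2 ship[0->1]=1 prod=3 -> [15 4 5]
Step 5: demand=5,sold=5 ship[1->2]=2 ship[0->1]=1 prod=3 -> [17 3 2]
Step 6: demand=5,sold=2 ship[1->2]=2 ship[0->1]=1 prod=3 -> [19 2 2]
Step 7: demand=5,sold=2 ship[1->2]=2 ship[0->1]=1 prod=3 -> [21 1 2]
Step 8: demand=5,sold=2 ship[1->2]=1 ship[0->1]=1 prod=3 -> [23 1 1]
Step 9: demand=5,sold=1 ship[1->2]=1 ship[0->1]=1 prod=3 -> [25 1 1]
Step 10: demand=5,sold=1 ship[1->2]=1 ship[0->1]=1 prod=3 -> [27 1 1]
Step 11: demand=5,sold=1 ship[1->2]=1 ship[0->1]=1 prod=3 -> [29 1 1]
Step 12: demand=5,sold=1 ship[1->2]=1 ship[0->1]=1 prod=3 -> [31 1 1]
First stockout at step 6

6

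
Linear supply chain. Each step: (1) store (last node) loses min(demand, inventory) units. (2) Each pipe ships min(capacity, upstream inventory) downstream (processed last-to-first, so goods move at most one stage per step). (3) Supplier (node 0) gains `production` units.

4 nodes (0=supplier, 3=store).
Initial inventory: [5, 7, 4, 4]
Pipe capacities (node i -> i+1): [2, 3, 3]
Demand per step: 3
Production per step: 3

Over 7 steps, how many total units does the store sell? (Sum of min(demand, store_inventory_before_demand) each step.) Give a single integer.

Step 1: sold=3 (running total=3) -> [6 6 4 4]
Step 2: sold=3 (running total=6) -> [7 5 4 4]
Step 3: sold=3 (running total=9) -> [8 4 4 4]
Step 4: sold=3 (running total=12) -> [9 3 4 4]
Step 5: sold=3 (running total=15) -> [10 2 4 4]
Step 6: sold=3 (running total=18) -> [11 2 3 4]
Step 7: sold=3 (running total=21) -> [12 2 2 4]

Answer: 21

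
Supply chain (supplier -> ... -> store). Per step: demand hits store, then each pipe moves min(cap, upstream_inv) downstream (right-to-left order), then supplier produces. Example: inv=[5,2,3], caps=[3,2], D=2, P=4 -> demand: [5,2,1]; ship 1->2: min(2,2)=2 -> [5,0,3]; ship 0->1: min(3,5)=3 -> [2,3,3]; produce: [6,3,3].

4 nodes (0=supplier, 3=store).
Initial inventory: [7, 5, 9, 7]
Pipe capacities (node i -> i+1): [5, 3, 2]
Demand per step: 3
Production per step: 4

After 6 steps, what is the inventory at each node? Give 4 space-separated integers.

Step 1: demand=3,sold=3 ship[2->3]=2 ship[1->2]=3 ship[0->1]=5 prod=4 -> inv=[6 7 10 6]
Step 2: demand=3,sold=3 ship[2->3]=2 ship[1->2]=3 ship[0->1]=5 prod=4 -> inv=[5 9 11 5]
Step 3: demand=3,sold=3 ship[2->3]=2 ship[1->2]=3 ship[0->1]=5 prod=4 -> inv=[4 11 12 4]
Step 4: demand=3,sold=3 ship[2->3]=2 ship[1->2]=3 ship[0->1]=4 prod=4 -> inv=[4 12 13 3]
Step 5: demand=3,sold=3 ship[2->3]=2 ship[1->2]=3 ship[0->1]=4 prod=4 -> inv=[4 13 14 2]
Step 6: demand=3,sold=2 ship[2->3]=2 ship[1->2]=3 ship[0->1]=4 prod=4 -> inv=[4 14 15 2]

4 14 15 2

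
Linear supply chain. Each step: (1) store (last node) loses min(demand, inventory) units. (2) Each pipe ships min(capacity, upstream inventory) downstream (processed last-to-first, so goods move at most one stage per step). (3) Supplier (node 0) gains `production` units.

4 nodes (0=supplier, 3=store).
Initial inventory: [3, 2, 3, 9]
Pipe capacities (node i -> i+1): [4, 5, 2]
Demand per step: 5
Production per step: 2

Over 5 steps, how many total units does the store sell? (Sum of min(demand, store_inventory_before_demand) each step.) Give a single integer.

Answer: 17

Derivation:
Step 1: sold=5 (running total=5) -> [2 3 3 6]
Step 2: sold=5 (running total=10) -> [2 2 4 3]
Step 3: sold=3 (running total=13) -> [2 2 4 2]
Step 4: sold=2 (running total=15) -> [2 2 4 2]
Step 5: sold=2 (running total=17) -> [2 2 4 2]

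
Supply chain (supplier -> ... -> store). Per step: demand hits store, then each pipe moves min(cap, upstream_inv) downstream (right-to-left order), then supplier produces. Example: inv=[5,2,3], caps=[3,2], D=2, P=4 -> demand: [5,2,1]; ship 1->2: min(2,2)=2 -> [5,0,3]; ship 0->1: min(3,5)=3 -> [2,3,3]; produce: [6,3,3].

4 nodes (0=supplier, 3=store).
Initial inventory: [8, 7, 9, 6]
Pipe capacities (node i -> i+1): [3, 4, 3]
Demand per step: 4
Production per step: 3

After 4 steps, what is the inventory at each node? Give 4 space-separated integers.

Step 1: demand=4,sold=4 ship[2->3]=3 ship[1->2]=4 ship[0->1]=3 prod=3 -> inv=[8 6 10 5]
Step 2: demand=4,sold=4 ship[2->3]=3 ship[1->2]=4 ship[0->1]=3 prod=3 -> inv=[8 5 11 4]
Step 3: demand=4,sold=4 ship[2->3]=3 ship[1->2]=4 ship[0->1]=3 prod=3 -> inv=[8 4 12 3]
Step 4: demand=4,sold=3 ship[2->3]=3 ship[1->2]=4 ship[0->1]=3 prod=3 -> inv=[8 3 13 3]

8 3 13 3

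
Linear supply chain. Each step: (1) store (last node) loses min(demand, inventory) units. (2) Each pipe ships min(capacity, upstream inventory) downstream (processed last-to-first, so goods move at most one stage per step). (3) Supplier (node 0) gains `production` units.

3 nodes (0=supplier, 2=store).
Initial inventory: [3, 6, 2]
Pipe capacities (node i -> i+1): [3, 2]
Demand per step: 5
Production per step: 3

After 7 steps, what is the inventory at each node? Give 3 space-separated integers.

Step 1: demand=5,sold=2 ship[1->2]=2 ship[0->1]=3 prod=3 -> inv=[3 7 2]
Step 2: demand=5,sold=2 ship[1->2]=2 ship[0->1]=3 prod=3 -> inv=[3 8 2]
Step 3: demand=5,sold=2 ship[1->2]=2 ship[0->1]=3 prod=3 -> inv=[3 9 2]
Step 4: demand=5,sold=2 ship[1->2]=2 ship[0->1]=3 prod=3 -> inv=[3 10 2]
Step 5: demand=5,sold=2 ship[1->2]=2 ship[0->1]=3 prod=3 -> inv=[3 11 2]
Step 6: demand=5,sold=2 ship[1->2]=2 ship[0->1]=3 prod=3 -> inv=[3 12 2]
Step 7: demand=5,sold=2 ship[1->2]=2 ship[0->1]=3 prod=3 -> inv=[3 13 2]

3 13 2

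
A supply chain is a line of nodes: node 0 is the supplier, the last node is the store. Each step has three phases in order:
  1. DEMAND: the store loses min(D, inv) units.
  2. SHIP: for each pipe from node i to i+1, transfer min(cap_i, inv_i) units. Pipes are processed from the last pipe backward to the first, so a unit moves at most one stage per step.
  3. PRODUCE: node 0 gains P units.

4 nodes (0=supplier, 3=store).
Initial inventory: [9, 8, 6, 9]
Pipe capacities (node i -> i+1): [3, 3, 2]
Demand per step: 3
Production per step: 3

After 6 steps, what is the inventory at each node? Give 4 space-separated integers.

Step 1: demand=3,sold=3 ship[2->3]=2 ship[1->2]=3 ship[0->1]=3 prod=3 -> inv=[9 8 7 8]
Step 2: demand=3,sold=3 ship[2->3]=2 ship[1->2]=3 ship[0->1]=3 prod=3 -> inv=[9 8 8 7]
Step 3: demand=3,sold=3 ship[2->3]=2 ship[1->2]=3 ship[0->1]=3 prod=3 -> inv=[9 8 9 6]
Step 4: demand=3,sold=3 ship[2->3]=2 ship[1->2]=3 ship[0->1]=3 prod=3 -> inv=[9 8 10 5]
Step 5: demand=3,sold=3 ship[2->3]=2 ship[1->2]=3 ship[0->1]=3 prod=3 -> inv=[9 8 11 4]
Step 6: demand=3,sold=3 ship[2->3]=2 ship[1->2]=3 ship[0->1]=3 prod=3 -> inv=[9 8 12 3]

9 8 12 3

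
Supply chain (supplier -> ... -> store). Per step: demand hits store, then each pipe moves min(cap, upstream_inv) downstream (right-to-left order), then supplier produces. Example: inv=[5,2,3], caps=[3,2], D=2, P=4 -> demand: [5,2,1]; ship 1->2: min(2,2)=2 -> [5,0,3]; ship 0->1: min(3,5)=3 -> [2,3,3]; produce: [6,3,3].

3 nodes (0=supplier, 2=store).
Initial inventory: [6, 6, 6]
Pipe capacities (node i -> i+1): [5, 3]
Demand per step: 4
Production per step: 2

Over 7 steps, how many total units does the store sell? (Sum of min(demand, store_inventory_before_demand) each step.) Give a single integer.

Step 1: sold=4 (running total=4) -> [3 8 5]
Step 2: sold=4 (running total=8) -> [2 8 4]
Step 3: sold=4 (running total=12) -> [2 7 3]
Step 4: sold=3 (running total=15) -> [2 6 3]
Step 5: sold=3 (running total=18) -> [2 5 3]
Step 6: sold=3 (running total=21) -> [2 4 3]
Step 7: sold=3 (running total=24) -> [2 3 3]

Answer: 24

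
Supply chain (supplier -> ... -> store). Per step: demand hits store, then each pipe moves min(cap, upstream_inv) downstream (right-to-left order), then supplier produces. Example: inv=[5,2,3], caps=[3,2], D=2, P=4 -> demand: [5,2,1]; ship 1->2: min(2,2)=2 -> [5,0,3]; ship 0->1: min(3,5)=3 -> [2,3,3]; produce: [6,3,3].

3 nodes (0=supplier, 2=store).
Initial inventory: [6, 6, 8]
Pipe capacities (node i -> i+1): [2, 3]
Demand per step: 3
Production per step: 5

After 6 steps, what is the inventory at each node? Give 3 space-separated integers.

Step 1: demand=3,sold=3 ship[1->2]=3 ship[0->1]=2 prod=5 -> inv=[9 5 8]
Step 2: demand=3,sold=3 ship[1->2]=3 ship[0->1]=2 prod=5 -> inv=[12 4 8]
Step 3: demand=3,sold=3 ship[1->2]=3 ship[0->1]=2 prod=5 -> inv=[15 3 8]
Step 4: demand=3,sold=3 ship[1->2]=3 ship[0->1]=2 prod=5 -> inv=[18 2 8]
Step 5: demand=3,sold=3 ship[1->2]=2 ship[0->1]=2 prod=5 -> inv=[21 2 7]
Step 6: demand=3,sold=3 ship[1->2]=2 ship[0->1]=2 prod=5 -> inv=[24 2 6]

24 2 6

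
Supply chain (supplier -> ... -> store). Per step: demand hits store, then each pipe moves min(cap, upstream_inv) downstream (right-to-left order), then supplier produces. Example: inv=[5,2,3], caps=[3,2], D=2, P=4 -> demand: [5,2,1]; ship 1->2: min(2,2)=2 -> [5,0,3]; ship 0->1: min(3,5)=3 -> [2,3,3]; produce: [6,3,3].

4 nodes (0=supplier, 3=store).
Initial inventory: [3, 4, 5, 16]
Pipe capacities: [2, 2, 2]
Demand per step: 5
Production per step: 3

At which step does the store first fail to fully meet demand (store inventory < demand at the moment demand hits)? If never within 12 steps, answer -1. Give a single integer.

Step 1: demand=5,sold=5 ship[2->3]=2 ship[1->2]=2 ship[0->1]=2 prod=3 -> [4 4 5 13]
Step 2: demand=5,sold=5 ship[2->3]=2 ship[1->2]=2 ship[0->1]=2 prod=3 -> [5 4 5 10]
Step 3: demand=5,sold=5 ship[2->3]=2 ship[1->2]=2 ship[0->1]=2 prod=3 -> [6 4 5 7]
Step 4: demand=5,sold=5 ship[2->3]=2 ship[1->2]=2 ship[0->1]=2 prod=3 -> [7 4 5 4]
Step 5: demand=5,sold=4 ship[2->3]=2 ship[1->2]=2 ship[0->1]=2 prod=3 -> [8 4 5 2]
Step 6: demand=5,sold=2 ship[2->3]=2 ship[1->2]=2 ship[0->1]=2 prod=3 -> [9 4 5 2]
Step 7: demand=5,sold=2 ship[2->3]=2 ship[1->2]=2 ship[0->1]=2 prod=3 -> [10 4 5 2]
Step 8: demand=5,sold=2 ship[2->3]=2 ship[1->2]=2 ship[0->1]=2 prod=3 -> [11 4 5 2]
Step 9: demand=5,sold=2 ship[2->3]=2 ship[1->2]=2 ship[0->1]=2 prod=3 -> [12 4 5 2]
Step 10: demand=5,sold=2 ship[2->3]=2 ship[1->2]=2 ship[0->1]=2 prod=3 -> [13 4 5 2]
Step 11: demand=5,sold=2 ship[2->3]=2 ship[1->2]=2 ship[0->1]=2 prod=3 -> [14 4 5 2]
Step 12: demand=5,sold=2 ship[2->3]=2 ship[1->2]=2 ship[0->1]=2 prod=3 -> [15 4 5 2]
First stockout at step 5

5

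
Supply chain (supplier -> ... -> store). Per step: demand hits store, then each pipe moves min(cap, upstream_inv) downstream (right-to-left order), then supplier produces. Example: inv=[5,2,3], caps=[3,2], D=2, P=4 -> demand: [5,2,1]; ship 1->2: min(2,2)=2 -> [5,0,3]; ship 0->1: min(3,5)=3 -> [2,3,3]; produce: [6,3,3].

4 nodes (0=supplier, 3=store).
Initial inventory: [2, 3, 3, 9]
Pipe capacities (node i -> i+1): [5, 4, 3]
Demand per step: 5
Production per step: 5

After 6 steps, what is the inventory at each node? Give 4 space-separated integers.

Step 1: demand=5,sold=5 ship[2->3]=3 ship[1->2]=3 ship[0->1]=2 prod=5 -> inv=[5 2 3 7]
Step 2: demand=5,sold=5 ship[2->3]=3 ship[1->2]=2 ship[0->1]=5 prod=5 -> inv=[5 5 2 5]
Step 3: demand=5,sold=5 ship[2->3]=2 ship[1->2]=4 ship[0->1]=5 prod=5 -> inv=[5 6 4 2]
Step 4: demand=5,sold=2 ship[2->3]=3 ship[1->2]=4 ship[0->1]=5 prod=5 -> inv=[5 7 5 3]
Step 5: demand=5,sold=3 ship[2->3]=3 ship[1->2]=4 ship[0->1]=5 prod=5 -> inv=[5 8 6 3]
Step 6: demand=5,sold=3 ship[2->3]=3 ship[1->2]=4 ship[0->1]=5 prod=5 -> inv=[5 9 7 3]

5 9 7 3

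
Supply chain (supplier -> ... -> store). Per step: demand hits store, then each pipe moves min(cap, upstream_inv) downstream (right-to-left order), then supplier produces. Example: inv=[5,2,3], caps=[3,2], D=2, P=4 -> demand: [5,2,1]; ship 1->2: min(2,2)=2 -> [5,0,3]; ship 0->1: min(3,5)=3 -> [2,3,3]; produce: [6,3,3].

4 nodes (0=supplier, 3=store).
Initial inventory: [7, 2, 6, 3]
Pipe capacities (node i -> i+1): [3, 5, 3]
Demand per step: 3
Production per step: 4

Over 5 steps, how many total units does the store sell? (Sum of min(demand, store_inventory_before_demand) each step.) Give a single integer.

Answer: 15

Derivation:
Step 1: sold=3 (running total=3) -> [8 3 5 3]
Step 2: sold=3 (running total=6) -> [9 3 5 3]
Step 3: sold=3 (running total=9) -> [10 3 5 3]
Step 4: sold=3 (running total=12) -> [11 3 5 3]
Step 5: sold=3 (running total=15) -> [12 3 5 3]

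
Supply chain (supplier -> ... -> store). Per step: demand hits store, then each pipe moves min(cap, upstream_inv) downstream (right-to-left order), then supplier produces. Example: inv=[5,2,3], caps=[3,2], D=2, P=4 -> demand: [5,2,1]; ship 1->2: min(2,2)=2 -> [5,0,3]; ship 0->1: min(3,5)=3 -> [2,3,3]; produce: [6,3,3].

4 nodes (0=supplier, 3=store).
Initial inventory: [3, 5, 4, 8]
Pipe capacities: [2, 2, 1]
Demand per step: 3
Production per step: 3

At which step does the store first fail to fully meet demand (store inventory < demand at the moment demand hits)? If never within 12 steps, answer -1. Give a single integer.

Step 1: demand=3,sold=3 ship[2->3]=1 ship[1->2]=2 ship[0->1]=2 prod=3 -> [4 5 5 6]
Step 2: demand=3,sold=3 ship[2->3]=1 ship[1->2]=2 ship[0->1]=2 prod=3 -> [5 5 6 4]
Step 3: demand=3,sold=3 ship[2->3]=1 ship[1->2]=2 ship[0->1]=2 prod=3 -> [6 5 7 2]
Step 4: demand=3,sold=2 ship[2->3]=1 ship[1->2]=2 ship[0->1]=2 prod=3 -> [7 5 8 1]
Step 5: demand=3,sold=1 ship[2->3]=1 ship[1->2]=2 ship[0->1]=2 prod=3 -> [8 5 9 1]
Step 6: demand=3,sold=1 ship[2->3]=1 ship[1->2]=2 ship[0->1]=2 prod=3 -> [9 5 10 1]
Step 7: demand=3,sold=1 ship[2->3]=1 ship[1->2]=2 ship[0->1]=2 prod=3 -> [10 5 11 1]
Step 8: demand=3,sold=1 ship[2->3]=1 ship[1->2]=2 ship[0->1]=2 prod=3 -> [11 5 12 1]
Step 9: demand=3,sold=1 ship[2->3]=1 ship[1->2]=2 ship[0->1]=2 prod=3 -> [12 5 13 1]
Step 10: demand=3,sold=1 ship[2->3]=1 ship[1->2]=2 ship[0->1]=2 prod=3 -> [13 5 14 1]
Step 11: demand=3,sold=1 ship[2->3]=1 ship[1->2]=2 ship[0->1]=2 prod=3 -> [14 5 15 1]
Step 12: demand=3,sold=1 ship[2->3]=1 ship[1->2]=2 ship[0->1]=2 prod=3 -> [15 5 16 1]
First stockout at step 4

4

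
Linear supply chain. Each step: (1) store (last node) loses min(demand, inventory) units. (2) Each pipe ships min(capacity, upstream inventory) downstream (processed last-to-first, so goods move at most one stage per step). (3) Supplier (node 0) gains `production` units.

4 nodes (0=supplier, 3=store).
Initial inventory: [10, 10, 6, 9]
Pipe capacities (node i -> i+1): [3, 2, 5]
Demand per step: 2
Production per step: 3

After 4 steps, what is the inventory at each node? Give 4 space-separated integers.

Step 1: demand=2,sold=2 ship[2->3]=5 ship[1->2]=2 ship[0->1]=3 prod=3 -> inv=[10 11 3 12]
Step 2: demand=2,sold=2 ship[2->3]=3 ship[1->2]=2 ship[0->1]=3 prod=3 -> inv=[10 12 2 13]
Step 3: demand=2,sold=2 ship[2->3]=2 ship[1->2]=2 ship[0->1]=3 prod=3 -> inv=[10 13 2 13]
Step 4: demand=2,sold=2 ship[2->3]=2 ship[1->2]=2 ship[0->1]=3 prod=3 -> inv=[10 14 2 13]

10 14 2 13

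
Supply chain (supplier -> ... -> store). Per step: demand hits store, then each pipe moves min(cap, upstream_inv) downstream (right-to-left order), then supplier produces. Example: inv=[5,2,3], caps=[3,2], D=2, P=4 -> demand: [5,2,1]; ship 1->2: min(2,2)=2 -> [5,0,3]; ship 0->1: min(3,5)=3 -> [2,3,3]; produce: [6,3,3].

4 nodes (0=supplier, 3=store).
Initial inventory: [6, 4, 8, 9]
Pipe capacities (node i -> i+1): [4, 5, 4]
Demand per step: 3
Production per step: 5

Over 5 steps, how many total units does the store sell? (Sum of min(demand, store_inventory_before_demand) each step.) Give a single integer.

Answer: 15

Derivation:
Step 1: sold=3 (running total=3) -> [7 4 8 10]
Step 2: sold=3 (running total=6) -> [8 4 8 11]
Step 3: sold=3 (running total=9) -> [9 4 8 12]
Step 4: sold=3 (running total=12) -> [10 4 8 13]
Step 5: sold=3 (running total=15) -> [11 4 8 14]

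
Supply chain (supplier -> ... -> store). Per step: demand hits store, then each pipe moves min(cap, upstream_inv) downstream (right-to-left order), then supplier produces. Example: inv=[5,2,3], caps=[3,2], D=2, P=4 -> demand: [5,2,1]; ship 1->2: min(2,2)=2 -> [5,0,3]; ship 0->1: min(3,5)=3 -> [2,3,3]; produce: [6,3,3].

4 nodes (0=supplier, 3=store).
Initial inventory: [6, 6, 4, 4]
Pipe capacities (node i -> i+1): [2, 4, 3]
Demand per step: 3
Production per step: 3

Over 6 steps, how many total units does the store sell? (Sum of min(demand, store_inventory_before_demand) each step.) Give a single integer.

Answer: 18

Derivation:
Step 1: sold=3 (running total=3) -> [7 4 5 4]
Step 2: sold=3 (running total=6) -> [8 2 6 4]
Step 3: sold=3 (running total=9) -> [9 2 5 4]
Step 4: sold=3 (running total=12) -> [10 2 4 4]
Step 5: sold=3 (running total=15) -> [11 2 3 4]
Step 6: sold=3 (running total=18) -> [12 2 2 4]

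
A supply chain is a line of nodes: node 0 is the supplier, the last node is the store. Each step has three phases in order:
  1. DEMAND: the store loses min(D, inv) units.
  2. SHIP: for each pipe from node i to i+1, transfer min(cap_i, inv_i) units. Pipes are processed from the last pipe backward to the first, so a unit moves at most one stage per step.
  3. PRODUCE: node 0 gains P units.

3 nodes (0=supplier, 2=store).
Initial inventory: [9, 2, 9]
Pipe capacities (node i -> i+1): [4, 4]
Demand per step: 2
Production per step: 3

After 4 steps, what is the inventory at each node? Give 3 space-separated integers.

Step 1: demand=2,sold=2 ship[1->2]=2 ship[0->1]=4 prod=3 -> inv=[8 4 9]
Step 2: demand=2,sold=2 ship[1->2]=4 ship[0->1]=4 prod=3 -> inv=[7 4 11]
Step 3: demand=2,sold=2 ship[1->2]=4 ship[0->1]=4 prod=3 -> inv=[6 4 13]
Step 4: demand=2,sold=2 ship[1->2]=4 ship[0->1]=4 prod=3 -> inv=[5 4 15]

5 4 15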